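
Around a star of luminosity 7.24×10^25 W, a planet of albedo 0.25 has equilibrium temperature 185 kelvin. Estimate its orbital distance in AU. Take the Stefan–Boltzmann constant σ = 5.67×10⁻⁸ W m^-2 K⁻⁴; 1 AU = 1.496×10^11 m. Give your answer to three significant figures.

Required flux: S = 4σT⁴/(1−α) = 354.2 W m^-2.
S = L/(4πd²) → d = √(L/4πS) = √(7.24×10^25/(4π·354.2)) = 1.275×10^11 m = 0.8525 AU.

0.853 AU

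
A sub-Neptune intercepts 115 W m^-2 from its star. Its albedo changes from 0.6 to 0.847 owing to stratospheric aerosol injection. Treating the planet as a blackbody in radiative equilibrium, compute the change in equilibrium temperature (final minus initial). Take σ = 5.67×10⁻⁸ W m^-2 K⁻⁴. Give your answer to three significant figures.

Before: T₁ = [115.0·0.4/(4σ)]^(1/4) = 119.3 K.
After:  T₂ = [115.0·0.153/(4σ)]^(1/4) = 93.85 K.
Change: 93.85 − 119.3 = -25.49 K.

-25.5 K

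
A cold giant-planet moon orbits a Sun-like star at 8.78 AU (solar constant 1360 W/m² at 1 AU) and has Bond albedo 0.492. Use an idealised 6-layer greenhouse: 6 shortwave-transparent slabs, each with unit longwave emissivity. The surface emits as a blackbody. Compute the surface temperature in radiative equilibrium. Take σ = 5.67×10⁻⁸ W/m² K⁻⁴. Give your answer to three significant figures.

129 kelvin

By the inverse-square law, S = 1360/8.78² = 17.64 W/m².
Top-of-atmosphere balance: σT_e⁴ = S(1−α)/4 = 2.241 W/m² → T_e = 79.29 K.
For an N-layer opaque stack, T_s⁴ = (N+1)T_e⁴, hence T_s = (7)^(1/4)×79.29 K = 129.0 K.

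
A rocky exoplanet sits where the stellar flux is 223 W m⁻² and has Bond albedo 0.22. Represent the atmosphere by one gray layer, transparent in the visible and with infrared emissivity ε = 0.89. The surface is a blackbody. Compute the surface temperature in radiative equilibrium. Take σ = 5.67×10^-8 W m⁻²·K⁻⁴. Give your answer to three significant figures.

Effective emission temperature (TOA balance): σT_e⁴ = S(1−α)/4 = 43.48 W m⁻² → T_e = 166.4 K.
Surface balance with a leaky layer gives σT_s⁴ = σT_e⁴·2/(2−ε), so T_s = T_e·[2/(2−0.89)]^(1/4) = 192.8 K.

193 kelvin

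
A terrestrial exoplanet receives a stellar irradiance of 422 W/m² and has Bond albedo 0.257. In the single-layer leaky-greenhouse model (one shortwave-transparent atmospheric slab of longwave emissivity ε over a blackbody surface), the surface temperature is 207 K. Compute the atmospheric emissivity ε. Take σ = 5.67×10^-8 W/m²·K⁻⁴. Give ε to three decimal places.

First, T_e = [422.0·(1−0.257)/(4σ)]^(1/4) = 192.8 K.
Inverting T_s⁴ = 2T_e⁴/(2−ε): (T_e/T_s)⁴ = 0.7530, so ε = 2(1 − 0.7530) = 0.4941.

0.494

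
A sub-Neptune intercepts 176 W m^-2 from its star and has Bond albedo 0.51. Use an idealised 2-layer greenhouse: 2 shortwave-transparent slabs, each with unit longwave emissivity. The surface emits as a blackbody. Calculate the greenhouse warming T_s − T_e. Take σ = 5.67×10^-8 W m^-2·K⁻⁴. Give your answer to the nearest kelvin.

OLR = S(1−α)/4 = 21.56 W m^-2; the top layer radiates at T_e = 139.6 K.
T_s = (N+1)^(1/4)·T_e = 183.8 K.
So the greenhouse effect raises the surface by 183.8 − 139.6 = 44.14 K.

44 K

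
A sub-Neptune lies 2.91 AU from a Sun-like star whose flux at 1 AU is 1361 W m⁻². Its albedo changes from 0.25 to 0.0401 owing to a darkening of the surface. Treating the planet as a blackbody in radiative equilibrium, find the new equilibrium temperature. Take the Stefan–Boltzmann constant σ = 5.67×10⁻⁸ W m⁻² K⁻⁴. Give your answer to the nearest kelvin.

Irradiance scales as 1/d², so S = 1361 W m⁻² × (1/2.91)² = 160.7 W m⁻².
New equilibrium: T₂ = [(1−0.0401)·160.7/(4σ)]^(1/4) = 161.5 K.

161 K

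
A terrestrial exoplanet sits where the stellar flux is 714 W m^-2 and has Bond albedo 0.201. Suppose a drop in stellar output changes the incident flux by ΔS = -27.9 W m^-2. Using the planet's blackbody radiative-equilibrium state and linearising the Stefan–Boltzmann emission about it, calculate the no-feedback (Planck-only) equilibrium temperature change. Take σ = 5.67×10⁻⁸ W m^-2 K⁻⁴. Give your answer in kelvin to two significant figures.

Reference equilibrium: T_e = [S(1−α)/(4σ)]^(1/4) = 223.9 K.
TOA radiative forcing: ΔF = (1−α)ΔS/4 = 0.799·(-27.9)/4 = -5.573 W m^-2.
The Planck feedback parameter is 4σT_e³ = 2.547 W m^-2/K.
ΔT₀ = ΔF/λ_P = -5.573/2.547 = -2.19 K.

-2.2 K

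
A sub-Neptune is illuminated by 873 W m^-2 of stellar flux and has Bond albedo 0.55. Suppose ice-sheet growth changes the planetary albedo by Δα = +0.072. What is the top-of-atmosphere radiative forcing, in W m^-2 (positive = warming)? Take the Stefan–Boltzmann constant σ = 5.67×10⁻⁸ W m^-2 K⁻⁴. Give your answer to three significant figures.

TOA radiative forcing: ΔF = −S·Δα/4 = −873.0·(+0.072)/4 = -15.71 W m^-2.

-15.7 W m^-2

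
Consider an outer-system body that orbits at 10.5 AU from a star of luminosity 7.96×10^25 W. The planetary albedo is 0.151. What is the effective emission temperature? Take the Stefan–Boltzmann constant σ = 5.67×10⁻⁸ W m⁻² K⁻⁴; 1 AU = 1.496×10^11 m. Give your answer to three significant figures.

55.7 K

d = 10.5 × 1.496×10^11 m = 1.571×10^12 m.
Flux at the orbit: S = L/(4πd²) = 7.96×10^25/(4π·(1.57×10^12)²) = 2.567 W m⁻².
Averaging over the sphere, the absorbed flux is S(1−α)/4 = 0.5449 W m⁻².
Set σT⁴ = 0.5449 → T = (0.5449/σ)^(1/4) = 55.68 K.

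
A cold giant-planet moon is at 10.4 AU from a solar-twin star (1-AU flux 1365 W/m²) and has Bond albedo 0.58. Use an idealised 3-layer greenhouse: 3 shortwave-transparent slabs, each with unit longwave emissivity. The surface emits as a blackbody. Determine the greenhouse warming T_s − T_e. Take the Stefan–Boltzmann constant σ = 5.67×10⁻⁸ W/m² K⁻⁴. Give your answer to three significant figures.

28.8 K

By the inverse-square law, S = 1365/10.4² = 12.62 W/m².
The effective emission temperature is T_e = [S(1−α)/(4σ)]^¼ = 69.53 K.
T_s = (N+1)^(1/4)·T_e = 98.33 K.
Warming: T_s − T_e = 28.80 K.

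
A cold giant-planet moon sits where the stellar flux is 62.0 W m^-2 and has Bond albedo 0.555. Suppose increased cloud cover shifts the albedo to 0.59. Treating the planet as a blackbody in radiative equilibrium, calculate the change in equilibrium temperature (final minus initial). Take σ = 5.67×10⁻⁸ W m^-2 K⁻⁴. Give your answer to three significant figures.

-2.13 K

Initial: T₁ = [S(1−0.555)/(4σ)]^(1/4) = 105.0 K.
After:  T₂ = [62.00·0.41/(4σ)]^(1/4) = 102.9 K.
ΔT = T₂ − T₁ = -2.129 K.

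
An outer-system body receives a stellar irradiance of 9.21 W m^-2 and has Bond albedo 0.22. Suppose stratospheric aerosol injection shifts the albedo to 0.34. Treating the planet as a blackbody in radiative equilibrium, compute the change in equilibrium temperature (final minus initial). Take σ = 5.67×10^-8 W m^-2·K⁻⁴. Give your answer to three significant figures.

-3.07 K

Before: T₁ = [9.210·0.78/(4σ)]^(1/4) = 75.02 K.
With α = 0.34, T₂ = 71.95 K.
ΔT = T₂ − T₁ = -3.069 K.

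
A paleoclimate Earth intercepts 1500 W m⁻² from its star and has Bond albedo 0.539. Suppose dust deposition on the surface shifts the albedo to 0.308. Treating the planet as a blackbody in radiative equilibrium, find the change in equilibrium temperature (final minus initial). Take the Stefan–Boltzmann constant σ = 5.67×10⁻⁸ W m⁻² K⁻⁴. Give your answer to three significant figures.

With α = 0.539, T₁ = 235.0 K.
Final:   T₂ = [S(1−0.308)/(4σ)]^(1/4) = 260.1 K.
ΔT = T₂ − T₁ = 25.12 K.

25.1 K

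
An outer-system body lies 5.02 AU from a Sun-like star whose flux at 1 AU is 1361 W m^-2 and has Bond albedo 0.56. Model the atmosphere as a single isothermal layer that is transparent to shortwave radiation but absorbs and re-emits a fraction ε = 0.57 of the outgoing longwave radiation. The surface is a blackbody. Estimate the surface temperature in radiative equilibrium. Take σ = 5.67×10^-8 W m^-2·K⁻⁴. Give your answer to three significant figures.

110 K

Flux at the orbit: S = 1361/(5.02)² = 54.01 W m^-2.
Effective emission temperature (TOA balance): σT_e⁴ = S(1−α)/4 = 5.941 W m^-2 → T_e = 101.2 K.
The surface balance (absorbed SW + ε·downward IR = σT_s⁴) with T_a⁴ = T_s⁴/2 reduces to T_s = T_e·[2/(2−ε)]^¼ = 110.0 K.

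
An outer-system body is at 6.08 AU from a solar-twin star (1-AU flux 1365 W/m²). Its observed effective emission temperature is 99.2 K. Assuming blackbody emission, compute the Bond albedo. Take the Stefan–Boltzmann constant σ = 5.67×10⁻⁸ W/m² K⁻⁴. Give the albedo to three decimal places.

By the inverse-square law, S = 1365/6.08² = 36.93 W/m².
Energy balance: S(1−α)/4 = σT⁴, so 1−α = 4σT⁴/S.
4σT⁴ = 4·5.67×10⁻⁸·(99.2)⁴ = 21.96 W/m².
1−α = 21.96/36.93 = 0.5948, so α = 0.4052.

0.405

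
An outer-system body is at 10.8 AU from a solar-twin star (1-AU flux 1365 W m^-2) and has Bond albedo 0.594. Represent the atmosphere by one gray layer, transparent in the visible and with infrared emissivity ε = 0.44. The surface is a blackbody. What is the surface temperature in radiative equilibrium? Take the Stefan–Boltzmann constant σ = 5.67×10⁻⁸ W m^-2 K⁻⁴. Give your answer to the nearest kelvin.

Flux at the orbit: S = 1365/(10.8)² = 11.70 W m^-2.
The planet radiates to space at T_e = [S(1−α)/(4σ)]^(1/4) = 67.65 K.
For a single slab of emissivity ε, T_s⁴ = 2T_e⁴/(2−ε); thus T_s = 67.65·(1.282)^(1/4) = 71.99 K.

72 kelvin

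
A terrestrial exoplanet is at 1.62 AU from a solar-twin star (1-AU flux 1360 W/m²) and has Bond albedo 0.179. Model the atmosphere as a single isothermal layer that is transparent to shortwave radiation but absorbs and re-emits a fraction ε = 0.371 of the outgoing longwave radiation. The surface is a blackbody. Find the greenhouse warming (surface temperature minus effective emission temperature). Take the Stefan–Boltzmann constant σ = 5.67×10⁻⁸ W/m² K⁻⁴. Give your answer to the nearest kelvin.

Irradiance scales as 1/d², so S = 1360 W/m² × (1/1.62)² = 518.2 W/m².
The planet radiates to space at T_e = [S(1−α)/(4σ)]^(1/4) = 208.1 K.
Surface balance with a leaky layer gives σT_s⁴ = σT_e⁴·2/(2−ε), so T_s = T_e·[2/(2−0.371)]^(1/4) = 219.1 K.
T_s − T_e = 219.1 − 208.1 = 10.95 K.

11 K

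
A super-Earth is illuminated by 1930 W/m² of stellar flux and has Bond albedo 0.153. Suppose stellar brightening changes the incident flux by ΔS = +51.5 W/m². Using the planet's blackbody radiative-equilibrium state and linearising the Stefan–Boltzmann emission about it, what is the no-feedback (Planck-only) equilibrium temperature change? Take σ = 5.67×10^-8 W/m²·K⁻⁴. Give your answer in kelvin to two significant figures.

Reference equilibrium: T_e = [S(1−α)/(4σ)]^(1/4) = 291.4 K.
Only a fraction (1−α) is absorbed and it's spread over 4πR², so ΔF = (1−α)ΔS/4 = 10.91 W/m².
The Planck feedback parameter is 4σT_e³ = 5.610 W/m²/K.
So ΔT₀ = 10.91/5.610 = 1.94 K.

1.9 K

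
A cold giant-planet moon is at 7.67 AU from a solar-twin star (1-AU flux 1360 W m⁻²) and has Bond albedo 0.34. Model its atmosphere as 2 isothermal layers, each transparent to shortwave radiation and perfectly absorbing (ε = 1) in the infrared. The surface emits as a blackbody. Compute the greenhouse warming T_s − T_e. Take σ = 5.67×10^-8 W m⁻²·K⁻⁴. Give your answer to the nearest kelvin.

29 K

Flux at the orbit: S = 1360/(7.67)² = 23.12 W m⁻².
The effective emission temperature is T_e = [S(1−α)/(4σ)]^¼ = 90.57 K.
Surface: T_s = (3)^¼·T_e = 119.2 K.
Warming: T_s − T_e = 28.63 K.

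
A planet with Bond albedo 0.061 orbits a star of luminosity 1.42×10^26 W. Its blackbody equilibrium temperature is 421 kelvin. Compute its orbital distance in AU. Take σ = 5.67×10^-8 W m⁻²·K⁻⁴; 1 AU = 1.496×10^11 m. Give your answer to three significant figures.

Energy balance gives S = 4σT⁴/(1−α) = 7588 W m⁻².
From L = 4πd²S, d = √(1.42×10^26/(4π·7588)) = 3.859×10^10 m = 0.2580 AU.

0.258 AU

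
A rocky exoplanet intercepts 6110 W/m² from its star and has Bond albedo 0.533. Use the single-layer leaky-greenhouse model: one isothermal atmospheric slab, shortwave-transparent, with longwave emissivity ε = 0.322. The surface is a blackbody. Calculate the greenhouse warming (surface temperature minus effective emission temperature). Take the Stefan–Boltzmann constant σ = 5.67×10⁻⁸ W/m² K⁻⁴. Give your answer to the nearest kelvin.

15 K

Effective emission temperature (TOA balance): σT_e⁴ = S(1−α)/4 = 713.3 W/m² → T_e = 334.9 K.
For a single slab of emissivity ε, T_s⁴ = 2T_e⁴/(2−ε); thus T_s = 334.9·(1.192)^(1/4) = 349.9 K.
The atmosphere warms the surface by 15.03 K.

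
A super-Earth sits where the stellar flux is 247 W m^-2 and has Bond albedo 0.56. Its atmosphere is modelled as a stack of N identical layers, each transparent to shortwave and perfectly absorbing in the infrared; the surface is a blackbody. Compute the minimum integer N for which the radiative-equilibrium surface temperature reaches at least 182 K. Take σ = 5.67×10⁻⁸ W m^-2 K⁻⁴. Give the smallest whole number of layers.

The effective emission temperature is T_e = [S(1−α)/(4σ)]^¼ = 148.0 K.
Since T_s⁴ = (N+1)T_e⁴, we need N ≥ (T_s/T_e)⁴ − 1 = 1.290.
Rounding up, N = 2.

2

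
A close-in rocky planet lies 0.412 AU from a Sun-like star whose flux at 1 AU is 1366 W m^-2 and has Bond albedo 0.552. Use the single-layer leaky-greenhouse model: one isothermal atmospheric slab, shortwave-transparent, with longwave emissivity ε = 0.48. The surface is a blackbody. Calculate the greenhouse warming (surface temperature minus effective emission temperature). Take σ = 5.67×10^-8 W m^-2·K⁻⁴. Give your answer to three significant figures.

25.2 K

Flux at the orbit: S = 1366/(0.412)² = 8047 W m^-2.
At the top of the atmosphere, σT_e⁴ = S(1−α)/4 = 901.3 W m^-2, giving T_e = 355.1 K.
For a single slab of emissivity ε, T_s⁴ = 2T_e⁴/(2−ε); thus T_s = 355.1·(1.316)^(1/4) = 380.3 K.
Greenhouse warming: T_s − T_e = 25.22 K.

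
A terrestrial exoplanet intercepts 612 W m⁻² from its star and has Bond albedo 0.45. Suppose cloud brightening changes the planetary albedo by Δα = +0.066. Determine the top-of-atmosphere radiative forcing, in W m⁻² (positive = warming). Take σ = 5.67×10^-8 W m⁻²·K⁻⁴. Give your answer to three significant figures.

-10.1 W m⁻²

The change in absorbed flux is Δ[S(1−α)/4] = −SΔα/4 = -10.10 W m⁻².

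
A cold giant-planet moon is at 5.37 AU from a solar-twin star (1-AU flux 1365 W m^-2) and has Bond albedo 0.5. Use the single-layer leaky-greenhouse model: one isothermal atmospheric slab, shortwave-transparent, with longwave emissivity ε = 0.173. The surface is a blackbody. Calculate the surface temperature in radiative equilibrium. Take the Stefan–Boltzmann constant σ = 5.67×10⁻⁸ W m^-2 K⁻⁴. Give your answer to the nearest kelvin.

Flux at the orbit: S = 1365/(5.37)² = 47.34 W m^-2.
At the top of the atmosphere, σT_e⁴ = S(1−α)/4 = 5.917 W m^-2, giving T_e = 101.1 K.
Surface balance with a leaky layer gives σT_s⁴ = σT_e⁴·2/(2−ε), so T_s = T_e·[2/(2−0.173)]^(1/4) = 103.4 K.

103 K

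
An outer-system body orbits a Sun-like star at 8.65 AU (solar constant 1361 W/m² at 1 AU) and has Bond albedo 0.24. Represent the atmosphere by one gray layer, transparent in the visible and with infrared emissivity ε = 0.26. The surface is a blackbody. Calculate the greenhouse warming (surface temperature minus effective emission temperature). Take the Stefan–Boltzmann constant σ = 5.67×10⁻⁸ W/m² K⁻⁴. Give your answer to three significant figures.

Flux at the orbit: S = 1361/(8.65)² = 18.19 W/m².
The planet radiates to space at T_e = [S(1−α)/(4σ)]^(1/4) = 88.36 K.
For a single slab of emissivity ε, T_s⁴ = 2T_e⁴/(2−ε); thus T_s = 88.36·(1.149)^(1/4) = 91.49 K.
T_s − T_e = 91.49 − 88.36 = 3.130 K.

3.13 kelvin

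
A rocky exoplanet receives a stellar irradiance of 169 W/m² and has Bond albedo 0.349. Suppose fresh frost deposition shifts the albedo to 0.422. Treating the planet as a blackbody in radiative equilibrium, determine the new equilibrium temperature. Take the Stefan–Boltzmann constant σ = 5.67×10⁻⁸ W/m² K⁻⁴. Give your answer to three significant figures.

144 K

T₂ = [S(1−α₂)/(4σ)]^(1/4) = [169.0·0.578/(4σ)]^(1/4) = 144.1 K.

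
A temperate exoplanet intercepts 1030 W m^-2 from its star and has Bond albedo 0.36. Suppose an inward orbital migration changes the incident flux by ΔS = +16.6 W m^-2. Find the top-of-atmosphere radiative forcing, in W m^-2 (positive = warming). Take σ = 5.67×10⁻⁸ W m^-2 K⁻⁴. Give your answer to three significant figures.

Only a fraction (1−α) is absorbed and it's spread over 4πR², so ΔF = (1−α)ΔS/4 = 2.656 W m^-2.

2.66 W m^-2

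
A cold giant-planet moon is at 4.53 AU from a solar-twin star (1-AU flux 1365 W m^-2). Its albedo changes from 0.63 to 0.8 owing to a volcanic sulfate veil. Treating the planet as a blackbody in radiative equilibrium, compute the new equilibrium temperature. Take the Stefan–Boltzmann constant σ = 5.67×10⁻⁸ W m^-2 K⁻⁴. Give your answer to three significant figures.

Irradiance scales as 1/d², so S = 1365 W m^-2 × (1/4.53)² = 66.52 W m^-2.
With the new albedo, S(1−α₂)/4 = 3.326 W m^-2, so T₂ = 87.51 K.

87.5 kelvin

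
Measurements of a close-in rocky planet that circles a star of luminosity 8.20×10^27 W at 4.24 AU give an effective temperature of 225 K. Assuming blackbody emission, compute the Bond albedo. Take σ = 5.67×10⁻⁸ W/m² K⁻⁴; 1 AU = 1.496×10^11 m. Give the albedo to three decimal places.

d = 4.24 × 1.496×10^11 m = 6.343×10^11 m.
Spreading L over a sphere of radius d: S = 8.20×10^27/(4π·6.34×10^11²) = 1622 W/m².
From σT⁴ = S(1−α)/4 we invert for α: 1−α = 4σT⁴/S.
4σT⁴ = 4·5.67×10⁻⁸·(225)⁴ = 581.3 W/m².
Hence α = 1 − 581.3/1622 = 0.6416.

0.642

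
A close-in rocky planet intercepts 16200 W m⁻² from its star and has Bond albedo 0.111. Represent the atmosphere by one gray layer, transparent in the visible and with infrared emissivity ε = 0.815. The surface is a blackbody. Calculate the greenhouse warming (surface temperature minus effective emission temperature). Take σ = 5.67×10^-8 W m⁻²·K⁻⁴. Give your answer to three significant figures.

The planet radiates to space at T_e = [S(1−α)/(4σ)]^(1/4) = 502.0 K.
For a single slab of emissivity ε, T_s⁴ = 2T_e⁴/(2−ε); thus T_s = 502.0·(1.688)^(1/4) = 572.2 K.
The atmosphere warms the surface by 70.18 K.

70.2 K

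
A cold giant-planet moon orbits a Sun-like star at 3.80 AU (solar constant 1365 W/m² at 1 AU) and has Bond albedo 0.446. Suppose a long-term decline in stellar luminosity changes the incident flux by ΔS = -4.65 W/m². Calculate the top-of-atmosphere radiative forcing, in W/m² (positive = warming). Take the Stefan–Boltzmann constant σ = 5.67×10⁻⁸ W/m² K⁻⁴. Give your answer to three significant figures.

Flux at the orbit: S = 1365/(3.80)² = 94.53 W/m².
ΔF = Δ[S(1−α)]/4 = (1−0.446)·-4.65/4 = -0.6440 W/m².

-0.644 W/m²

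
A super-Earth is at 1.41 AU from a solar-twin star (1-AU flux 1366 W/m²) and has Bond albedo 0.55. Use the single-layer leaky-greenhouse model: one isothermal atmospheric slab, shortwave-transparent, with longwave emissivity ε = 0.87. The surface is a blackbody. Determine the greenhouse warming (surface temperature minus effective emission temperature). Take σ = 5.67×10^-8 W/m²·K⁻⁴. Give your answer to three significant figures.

29.5 K

Irradiance scales as 1/d², so S = 1366 W/m² × (1/1.41)² = 687.1 W/m².
At the top of the atmosphere, σT_e⁴ = S(1−α)/4 = 77.30 W/m², giving T_e = 192.2 K.
Surface balance with a leaky layer gives σT_s⁴ = σT_e⁴·2/(2−ε), so T_s = T_e·[2/(2−0.87)]^(1/4) = 221.6 K.
Greenhouse warming: T_s − T_e = 29.48 K.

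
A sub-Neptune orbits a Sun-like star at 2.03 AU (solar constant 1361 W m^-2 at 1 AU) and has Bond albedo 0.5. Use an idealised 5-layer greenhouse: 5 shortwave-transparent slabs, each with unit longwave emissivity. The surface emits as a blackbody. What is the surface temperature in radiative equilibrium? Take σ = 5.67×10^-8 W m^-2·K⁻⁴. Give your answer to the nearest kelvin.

257 kelvin

Flux at the orbit: S = 1361/(2.03)² = 330.3 W m^-2.
Top-of-atmosphere balance: σT_e⁴ = S(1−α)/4 = 41.28 W m^-2 → T_e = 164.3 K.
With N = 5 opaque layers, T_s = (N+1)^(1/4)·T_e = 6^(1/4)·164.3 = 257.1 K.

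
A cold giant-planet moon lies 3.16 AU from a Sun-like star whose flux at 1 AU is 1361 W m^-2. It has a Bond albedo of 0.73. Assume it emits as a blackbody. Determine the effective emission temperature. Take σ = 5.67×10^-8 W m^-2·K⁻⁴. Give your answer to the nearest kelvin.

Flux at the orbit: S = 1361/(3.16)² = 136.3 W m^-2.
Averaging over the sphere, the absorbed flux is S(1−α)/4 = 9.200 W m^-2.
In equilibrium σT⁴ equals this, so T = 112.9 K.

113 kelvin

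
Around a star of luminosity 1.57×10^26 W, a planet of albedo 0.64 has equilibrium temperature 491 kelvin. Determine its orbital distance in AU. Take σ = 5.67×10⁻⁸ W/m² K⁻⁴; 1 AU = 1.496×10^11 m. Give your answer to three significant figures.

The flux needed for this T is 4σT⁴/(1−0.64) = 36620 W/m².
Then d = [L/(4πS)]^(1/2) = 1.847×10^10 m, i.e. 0.1235 AU.

0.123 AU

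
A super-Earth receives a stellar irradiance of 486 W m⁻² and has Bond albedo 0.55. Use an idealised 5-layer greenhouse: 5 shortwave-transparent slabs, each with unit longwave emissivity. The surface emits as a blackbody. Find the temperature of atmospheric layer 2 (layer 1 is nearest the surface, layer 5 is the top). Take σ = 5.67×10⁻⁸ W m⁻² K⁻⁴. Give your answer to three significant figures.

Top-of-atmosphere balance: σT_e⁴ = S(1−α)/4 = 54.67 W m⁻² → T_e = 176.2 K.
Each opaque layer satisfies 2T_j⁴ = T_{j−1}⁴ + T_{j+1}⁴, giving T_k⁴ = (N+1−k)T_e⁴.
With k = 2: T_2 = (5+1−2)^¼·176.2 K = 249.2 K.

249 K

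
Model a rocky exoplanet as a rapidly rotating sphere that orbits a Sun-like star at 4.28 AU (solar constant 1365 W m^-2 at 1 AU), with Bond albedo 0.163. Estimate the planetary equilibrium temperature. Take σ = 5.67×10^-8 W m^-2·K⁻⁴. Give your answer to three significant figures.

By the inverse-square law, S = 1365/4.28² = 74.52 W m^-2.
The planet absorbs (1−α)S over its disc πR² and re-emits over 4πR², so the mean absorbed flux is (1−0.163)·74.52/4 = 15.59 W m^-2.
Balancing against σT⁴: T = (15.59/5.67×10⁻⁸)^(1/4) = 128.8 K.

129 kelvin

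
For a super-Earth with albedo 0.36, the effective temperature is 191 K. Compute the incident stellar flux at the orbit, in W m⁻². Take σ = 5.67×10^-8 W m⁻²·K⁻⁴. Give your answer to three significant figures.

472 W m⁻²

Invert the energy balance for S: S = 4σT⁴/(1−α).
σT⁴ = 5.67×10⁻⁸·(191)⁴ = 75.46 W m⁻².
So S = 4×75.46/(1−0.36) = 471.6 W m⁻².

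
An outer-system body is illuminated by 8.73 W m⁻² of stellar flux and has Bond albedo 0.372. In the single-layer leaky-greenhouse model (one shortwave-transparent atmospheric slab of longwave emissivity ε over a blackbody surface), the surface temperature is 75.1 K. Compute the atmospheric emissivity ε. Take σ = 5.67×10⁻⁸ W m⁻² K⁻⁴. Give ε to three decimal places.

First, T_e = [8.730·(1−0.372)/(4σ)]^(1/4) = 70.12 K.
Inverting T_s⁴ = 2T_e⁴/(2−ε): (T_e/T_s)⁴ = 0.7599, so ε = 2(1 − 0.7599) = 0.4801.

0.480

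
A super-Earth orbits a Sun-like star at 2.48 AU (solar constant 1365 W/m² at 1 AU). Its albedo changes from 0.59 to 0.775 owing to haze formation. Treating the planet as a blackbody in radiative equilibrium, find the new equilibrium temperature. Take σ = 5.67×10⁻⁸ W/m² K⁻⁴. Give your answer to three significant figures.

Flux at the orbit: S = 1365/(2.48)² = 221.9 W/m².
New equilibrium: T₂ = [(1−0.775)·221.9/(4σ)]^(1/4) = 121.8 K.

122 K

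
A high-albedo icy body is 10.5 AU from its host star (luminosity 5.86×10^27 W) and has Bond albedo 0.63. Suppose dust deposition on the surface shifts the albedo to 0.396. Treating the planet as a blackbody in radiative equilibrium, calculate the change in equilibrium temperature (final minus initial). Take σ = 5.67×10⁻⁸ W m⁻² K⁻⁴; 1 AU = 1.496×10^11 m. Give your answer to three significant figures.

17.3 K

d = 10.5 × 1.496×10^11 m = 1.571×10^12 m.
Spreading L over a sphere of radius d: S = 5.86×10^27/(4π·1.57×10^12²) = 189.0 W m⁻².
Initial: T₁ = [S(1−0.63)/(4σ)]^(1/4) = 132.5 K.
With α = 0.396, T₂ = 149.8 K.
Change: 149.8 − 132.5 = 17.27 K.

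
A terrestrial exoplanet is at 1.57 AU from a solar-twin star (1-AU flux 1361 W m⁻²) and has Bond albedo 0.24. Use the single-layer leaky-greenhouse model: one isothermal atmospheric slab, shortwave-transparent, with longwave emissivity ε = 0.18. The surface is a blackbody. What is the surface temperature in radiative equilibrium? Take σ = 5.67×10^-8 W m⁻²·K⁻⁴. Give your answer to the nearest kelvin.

Flux at the orbit: S = 1361/(1.57)² = 552.2 W m⁻².
At the top of the atmosphere, σT_e⁴ = S(1−α)/4 = 104.9 W m⁻², giving T_e = 207.4 K.
Surface balance with a leaky layer gives σT_s⁴ = σT_e⁴·2/(2−ε), so T_s = T_e·[2/(2−0.18)]^(1/4) = 212.3 K.

212 K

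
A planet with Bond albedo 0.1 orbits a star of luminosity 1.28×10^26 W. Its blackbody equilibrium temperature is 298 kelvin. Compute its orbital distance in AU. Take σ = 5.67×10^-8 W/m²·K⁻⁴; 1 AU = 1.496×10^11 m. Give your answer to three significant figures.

Required flux: S = 4σT⁴/(1−α) = 1987 W/m².
From L = 4πd²S, d = √(1.28×10^26/(4π·1987)) = 7.159×10^10 m = 0.4786 AU.

0.479 AU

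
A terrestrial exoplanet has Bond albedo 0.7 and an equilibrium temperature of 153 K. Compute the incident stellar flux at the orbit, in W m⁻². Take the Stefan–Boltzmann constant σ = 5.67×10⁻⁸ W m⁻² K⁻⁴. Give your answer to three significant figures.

From S(1−α)/4 = σT⁴: S = 4σT⁴/(1−α).
σT⁴ = 5.67×10⁻⁸·(153)⁴ = 31.07 W m⁻².
So S = 4×31.07/(1−0.7) = 414.3 W m⁻².

414 W m⁻²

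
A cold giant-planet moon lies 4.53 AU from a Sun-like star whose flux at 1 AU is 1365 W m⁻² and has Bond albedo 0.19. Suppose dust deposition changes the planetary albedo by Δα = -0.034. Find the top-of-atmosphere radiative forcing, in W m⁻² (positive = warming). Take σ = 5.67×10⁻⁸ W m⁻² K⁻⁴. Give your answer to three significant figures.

By the inverse-square law, S = 1365/4.53² = 66.52 W m⁻².
The change in absorbed flux is Δ[S(1−α)/4] = −SΔα/4 = 0.5654 W m⁻².

0.565 W m⁻²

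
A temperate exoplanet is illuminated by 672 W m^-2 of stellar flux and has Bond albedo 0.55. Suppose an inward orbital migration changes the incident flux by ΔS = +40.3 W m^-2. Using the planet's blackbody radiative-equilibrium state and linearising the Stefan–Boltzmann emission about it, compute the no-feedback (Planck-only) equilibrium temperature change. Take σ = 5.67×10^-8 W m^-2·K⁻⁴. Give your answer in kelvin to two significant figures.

2.9 K

Unperturbed T_e = [672.0·(1−0.55)/(4σ)]^¼ = 191.1 K.
Only a fraction (1−α) is absorbed and it's spread over 4πR², so ΔF = (1−α)ΔS/4 = 4.534 W m^-2.
Planck response: λ_P = 4σT_e³ = 4·5.67×10⁻⁸·(191.1)³ = 1.583 W m^-2/K.
ΔT₀ = ΔF/λ_P = 4.534/1.583 = 2.86 K.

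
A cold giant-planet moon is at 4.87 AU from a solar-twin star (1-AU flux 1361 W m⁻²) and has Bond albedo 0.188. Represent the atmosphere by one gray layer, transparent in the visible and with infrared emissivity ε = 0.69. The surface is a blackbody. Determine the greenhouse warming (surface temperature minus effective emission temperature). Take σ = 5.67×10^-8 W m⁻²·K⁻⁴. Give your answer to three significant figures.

By the inverse-square law, S = 1361/4.87² = 57.39 W m⁻².
At the top of the atmosphere, σT_e⁴ = S(1−α)/4 = 11.65 W m⁻², giving T_e = 119.7 K.
For a single slab of emissivity ε, T_s⁴ = 2T_e⁴/(2−ε); thus T_s = 119.7·(1.527)^(1/4) = 133.1 K.
Greenhouse warming: T_s − T_e = 13.36 K.

13.4 K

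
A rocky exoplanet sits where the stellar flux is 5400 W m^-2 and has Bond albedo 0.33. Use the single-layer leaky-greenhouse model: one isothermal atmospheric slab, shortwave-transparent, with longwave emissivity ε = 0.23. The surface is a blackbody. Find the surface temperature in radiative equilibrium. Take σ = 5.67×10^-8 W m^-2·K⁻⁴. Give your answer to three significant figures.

At the top of the atmosphere, σT_e⁴ = S(1−α)/4 = 904.5 W m^-2, giving T_e = 355.4 K.
For a single slab of emissivity ε, T_s⁴ = 2T_e⁴/(2−ε); thus T_s = 355.4·(1.13)^(1/4) = 366.4 K.

366 K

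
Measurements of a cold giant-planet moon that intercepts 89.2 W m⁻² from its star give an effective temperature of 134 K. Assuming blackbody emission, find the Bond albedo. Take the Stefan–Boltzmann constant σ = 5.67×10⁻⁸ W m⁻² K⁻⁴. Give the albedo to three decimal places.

0.180

Energy balance: S(1−α)/4 = σT⁴, so 1−α = 4σT⁴/S.
4σT⁴ = 4·5.67×10⁻⁸·(134)⁴ = 73.12 W m⁻².
1−α = 73.12/89.20 = 0.8198, so α = 0.1802.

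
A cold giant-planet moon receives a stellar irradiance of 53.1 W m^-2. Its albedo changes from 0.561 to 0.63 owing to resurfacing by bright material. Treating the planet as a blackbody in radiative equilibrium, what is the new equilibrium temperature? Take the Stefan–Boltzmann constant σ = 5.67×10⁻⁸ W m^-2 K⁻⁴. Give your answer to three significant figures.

New equilibrium: T₂ = [(1−0.63)·53.10/(4σ)]^(1/4) = 96.47 K.

96.5 K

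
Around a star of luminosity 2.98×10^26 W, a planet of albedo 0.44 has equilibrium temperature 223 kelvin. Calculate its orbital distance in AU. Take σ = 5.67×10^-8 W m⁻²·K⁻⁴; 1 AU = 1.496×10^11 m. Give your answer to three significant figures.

Required flux: S = 4σT⁴/(1−α) = 1002 W m⁻².
S = L/(4πd²) → d = √(L/4πS) = √(2.98×10^26/(4π·1002)) = 1.539×10^11 m = 1.029 AU.

1.03 AU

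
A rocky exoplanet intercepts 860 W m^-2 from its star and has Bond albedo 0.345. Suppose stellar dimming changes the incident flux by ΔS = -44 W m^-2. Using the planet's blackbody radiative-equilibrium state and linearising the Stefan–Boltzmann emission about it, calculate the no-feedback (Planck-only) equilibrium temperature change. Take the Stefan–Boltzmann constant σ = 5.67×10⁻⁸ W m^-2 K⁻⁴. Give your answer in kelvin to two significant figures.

Reference equilibrium: T_e = [S(1−α)/(4σ)]^(1/4) = 223.2 K.
Only a fraction (1−α) is absorbed and it's spread over 4πR², so ΔF = (1−α)ΔS/4 = -7.205 W m^-2.
Linearising σT⁴ gives d(σT⁴)/dT = 4σT_e³ = 2.523 W m^-2 per K.
ΔT₀ = ΔF/λ_P = -7.205/2.523 = -2.86 K.

-2.9 K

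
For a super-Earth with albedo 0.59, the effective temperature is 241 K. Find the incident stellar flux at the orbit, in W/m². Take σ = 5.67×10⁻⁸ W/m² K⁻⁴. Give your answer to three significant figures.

Invert the energy balance for S: S = 4σT⁴/(1−α).
The emitted flux is σT⁴ = 191.3 W/m².
So S = 4×191.3/(1−0.59) = 1866 W/m².

1870 W/m²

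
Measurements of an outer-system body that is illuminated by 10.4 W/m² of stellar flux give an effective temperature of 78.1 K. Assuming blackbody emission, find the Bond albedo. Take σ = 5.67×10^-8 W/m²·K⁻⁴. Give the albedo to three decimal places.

0.189

Energy balance: S(1−α)/4 = σT⁴, so 1−α = 4σT⁴/S.
4σT⁴ = 4·5.67×10⁻⁸·(78.1)⁴ = 8.438 W/m².
1−α = 8.438/10.40 = 0.8114, so α = 0.1886.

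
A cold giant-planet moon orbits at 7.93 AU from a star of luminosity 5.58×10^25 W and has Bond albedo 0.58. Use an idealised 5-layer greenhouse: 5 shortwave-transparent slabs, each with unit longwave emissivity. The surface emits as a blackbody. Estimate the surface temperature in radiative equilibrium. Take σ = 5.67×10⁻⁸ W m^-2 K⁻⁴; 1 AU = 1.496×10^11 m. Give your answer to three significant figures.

76.9 K

Orbital distance: d = 7.93 AU = 1.186×10^12 m.
S = L/(4πd²) = 3.155 W m^-2.
Top-of-atmosphere balance: σT_e⁴ = S(1−α)/4 = 0.3313 W m^-2 → T_e = 49.16 K.
Layer-by-layer balance gives σT_s⁴ = (N+1)σT_e⁴, so T_s = 6^¼·49.16 = 76.95 K.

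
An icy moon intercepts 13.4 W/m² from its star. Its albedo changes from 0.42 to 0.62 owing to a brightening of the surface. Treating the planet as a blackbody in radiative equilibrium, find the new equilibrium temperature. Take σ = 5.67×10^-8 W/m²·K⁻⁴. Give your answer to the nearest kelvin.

New equilibrium: T₂ = [(1−0.62)·13.40/(4σ)]^(1/4) = 68.84 K.

69 K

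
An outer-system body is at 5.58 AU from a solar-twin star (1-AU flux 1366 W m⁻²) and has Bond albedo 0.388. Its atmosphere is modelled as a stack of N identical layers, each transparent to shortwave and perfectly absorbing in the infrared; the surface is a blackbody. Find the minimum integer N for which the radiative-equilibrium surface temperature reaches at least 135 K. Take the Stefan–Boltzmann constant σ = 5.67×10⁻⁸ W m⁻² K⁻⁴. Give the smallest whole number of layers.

2

By the inverse-square law, S = 1366/5.58² = 43.87 W m⁻².
OLR = S(1−α)/4 = 6.712 W m⁻²; the top layer radiates at T_e = 104.3 K.
Need (N+1)T_e⁴ ≥ T_s⁴, i.e. N+1 ≥ (135/104.3)⁴ = 2.806.
So N ≥ 1.806; the smallest integer is N = 2.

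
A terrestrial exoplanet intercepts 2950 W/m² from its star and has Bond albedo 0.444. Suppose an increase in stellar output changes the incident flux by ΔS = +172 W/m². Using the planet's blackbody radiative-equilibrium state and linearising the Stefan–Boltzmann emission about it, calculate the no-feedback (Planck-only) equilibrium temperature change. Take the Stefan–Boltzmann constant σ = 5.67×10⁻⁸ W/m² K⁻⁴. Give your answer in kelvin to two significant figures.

Reference equilibrium: T_e = [S(1−α)/(4σ)]^(1/4) = 291.6 K.
Only a fraction (1−α) is absorbed and it's spread over 4πR², so ΔF = (1−α)ΔS/4 = 23.91 W/m².
Linearising σT⁴ gives d(σT⁴)/dT = 4σT_e³ = 5.624 W/m² per K.
So ΔT₀ = 23.91/5.624 = 4.25 K.

4.3 kelvin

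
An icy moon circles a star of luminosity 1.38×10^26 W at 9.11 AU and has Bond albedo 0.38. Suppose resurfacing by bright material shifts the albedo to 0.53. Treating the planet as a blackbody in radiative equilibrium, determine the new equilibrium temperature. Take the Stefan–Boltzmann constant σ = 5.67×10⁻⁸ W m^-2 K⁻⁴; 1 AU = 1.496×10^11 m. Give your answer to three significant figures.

59.2 K

Orbital distance: d = 9.11 AU = 1.363×10^12 m.
S = L/(4πd²) = 5.912 W m^-2.
T₂ = [S(1−α₂)/(4σ)]^(1/4) = [5.912·0.47/(4σ)]^(1/4) = 59.16 K.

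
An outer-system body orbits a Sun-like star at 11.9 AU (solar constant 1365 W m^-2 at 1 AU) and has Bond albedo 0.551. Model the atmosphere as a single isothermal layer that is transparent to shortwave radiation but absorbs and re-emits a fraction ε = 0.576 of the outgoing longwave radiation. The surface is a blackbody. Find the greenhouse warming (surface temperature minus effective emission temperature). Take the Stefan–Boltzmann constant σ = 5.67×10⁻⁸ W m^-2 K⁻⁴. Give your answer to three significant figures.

Irradiance scales as 1/d², so S = 1365 W m^-2 × (1/11.9)² = 9.639 W m^-2.
At the top of the atmosphere, σT_e⁴ = S(1−α)/4 = 1.082 W m^-2, giving T_e = 66.09 K.
The surface balance (absorbed SW + ε·downward IR = σT_s⁴) with T_a⁴ = T_s⁴/2 reduces to T_s = T_e·[2/(2−ε)]^¼ = 71.95 K.
Greenhouse warming: T_s − T_e = 5.858 K.

5.86 kelvin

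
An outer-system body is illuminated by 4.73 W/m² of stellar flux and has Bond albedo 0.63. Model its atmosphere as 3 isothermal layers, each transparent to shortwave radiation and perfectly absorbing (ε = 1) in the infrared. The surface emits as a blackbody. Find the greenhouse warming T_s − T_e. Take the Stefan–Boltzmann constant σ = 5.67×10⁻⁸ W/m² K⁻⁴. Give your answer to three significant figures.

OLR = S(1−α)/4 = 0.4375 W/m²; the top layer radiates at T_e = 52.71 K.
Surface: T_s = (4)^¼·T_e = 74.54 K.
Warming: T_s − T_e = 21.83 K.

21.8 K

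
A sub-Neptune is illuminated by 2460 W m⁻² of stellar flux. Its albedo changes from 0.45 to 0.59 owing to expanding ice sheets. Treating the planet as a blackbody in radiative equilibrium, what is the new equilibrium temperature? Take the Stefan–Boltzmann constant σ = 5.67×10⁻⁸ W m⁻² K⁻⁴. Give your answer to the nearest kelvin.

258 K

New equilibrium: T₂ = [(1−0.59)·2460/(4σ)]^(1/4) = 258.2 K.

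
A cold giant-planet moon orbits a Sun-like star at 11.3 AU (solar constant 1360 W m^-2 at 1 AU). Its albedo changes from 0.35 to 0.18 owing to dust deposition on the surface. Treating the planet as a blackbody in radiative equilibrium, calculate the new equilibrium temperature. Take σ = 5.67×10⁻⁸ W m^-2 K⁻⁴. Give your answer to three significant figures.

78.8 kelvin

By the inverse-square law, S = 1360/11.3² = 10.65 W m^-2.
New equilibrium: T₂ = [(1−0.18)·10.65/(4σ)]^(1/4) = 78.77 K.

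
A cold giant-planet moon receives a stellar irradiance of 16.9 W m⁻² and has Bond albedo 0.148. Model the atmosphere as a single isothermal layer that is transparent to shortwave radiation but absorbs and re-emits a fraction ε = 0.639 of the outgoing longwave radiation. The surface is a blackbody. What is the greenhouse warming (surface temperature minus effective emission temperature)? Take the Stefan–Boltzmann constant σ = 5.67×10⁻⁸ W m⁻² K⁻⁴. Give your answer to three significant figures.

Effective emission temperature (TOA balance): σT_e⁴ = S(1−α)/4 = 3.600 W m⁻² → T_e = 89.26 K.
The surface balance (absorbed SW + ε·downward IR = σT_s⁴) with T_a⁴ = T_s⁴/2 reduces to T_s = T_e·[2/(2−ε)]^¼ = 98.28 K.
Greenhouse warming: T_s − T_e = 9.017 K.

9.02 K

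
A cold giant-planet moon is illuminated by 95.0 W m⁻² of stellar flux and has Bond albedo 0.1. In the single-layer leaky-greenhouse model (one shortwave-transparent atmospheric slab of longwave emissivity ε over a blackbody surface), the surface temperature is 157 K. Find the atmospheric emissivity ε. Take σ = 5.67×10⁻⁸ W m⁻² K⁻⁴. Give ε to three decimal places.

TOA balance gives T_e = 139.3 K.
T_s⁴ = T_e⁴·2/(2−ε) → ε = 2 − 2(T_e/T_s)⁴ = 2 − 2·(139.3/157)⁴ = 0.7590.

0.759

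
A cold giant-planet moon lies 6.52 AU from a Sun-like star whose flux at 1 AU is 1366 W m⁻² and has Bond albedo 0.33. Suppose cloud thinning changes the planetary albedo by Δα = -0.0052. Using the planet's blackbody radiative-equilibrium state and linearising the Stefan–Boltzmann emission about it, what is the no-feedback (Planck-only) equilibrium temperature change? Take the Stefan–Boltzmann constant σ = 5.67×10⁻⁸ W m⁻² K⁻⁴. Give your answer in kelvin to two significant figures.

0.19 K

Irradiance scales as 1/d², so S = 1366 W m⁻² × (1/6.52)² = 32.13 W m⁻².
Reference equilibrium: T_e = [S(1−α)/(4σ)]^(1/4) = 98.71 K.
The change in absorbed flux is Δ[S(1−α)/4] = −SΔα/4 = 0.04177 W m⁻².
The Planck feedback parameter is 4σT_e³ = 0.2181 W m⁻²/K.
So ΔT₀ = 0.04177/0.2181 = 0.192 K.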